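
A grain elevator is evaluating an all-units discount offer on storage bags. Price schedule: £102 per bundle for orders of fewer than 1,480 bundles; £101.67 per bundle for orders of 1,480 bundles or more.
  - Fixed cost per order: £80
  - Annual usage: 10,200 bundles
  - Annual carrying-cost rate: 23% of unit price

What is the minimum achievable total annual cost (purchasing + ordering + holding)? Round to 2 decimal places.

H₁ = 23%×£102 = £23.4600;  H₂ = 23%×£101.67 = £23.3841
EOQ₁ = √(2×10,200×80/23.4600) = 263.75  (< 1,480, feasible at tier 1)
EOQ₂ = √(2×10,200×80/23.3841) = 264.18  (< 1,480 → use Q = 1,480 at tier-2 price)
TC(tier 1 (EOQ₁), Q≈263.8) = £1,046,587.63
TC(tier 2, Q≈1,480.0) = £1,054,889.59
Minimum at tier 1 (EOQ₁): £1,046,587.63

£1,046,587.63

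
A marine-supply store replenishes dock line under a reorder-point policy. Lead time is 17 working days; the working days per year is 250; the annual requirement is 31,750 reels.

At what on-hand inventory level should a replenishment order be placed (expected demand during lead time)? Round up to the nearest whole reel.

Daily demand d = 31,750 / 250 = 127.000 reels/day
Demand during lead time = 127.000 × 17 = 2,159.00
Reorder point = 2,159.00 → round up

2,159 reels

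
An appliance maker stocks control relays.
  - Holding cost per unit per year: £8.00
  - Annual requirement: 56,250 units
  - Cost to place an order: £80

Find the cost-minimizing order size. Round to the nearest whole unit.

1,061 units

2DS/H = 2·56,250·80/8 = 1,125,000.00
EOQ = √1,125,000.00 ≈ 1,060.66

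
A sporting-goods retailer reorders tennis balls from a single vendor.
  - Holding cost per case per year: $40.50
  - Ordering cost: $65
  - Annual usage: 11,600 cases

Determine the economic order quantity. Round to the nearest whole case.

2DS/H = 2·11,600·65/40.5 = 37,234.57
EOQ = √37,234.57 ≈ 192.96

193 cases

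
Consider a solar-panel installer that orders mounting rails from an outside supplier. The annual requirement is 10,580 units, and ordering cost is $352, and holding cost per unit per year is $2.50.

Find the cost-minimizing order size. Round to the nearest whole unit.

Optimal lot size Q* = (2 × 10,580 × $352 / $2.5)^½ ≈ 1,726.07

1,726 units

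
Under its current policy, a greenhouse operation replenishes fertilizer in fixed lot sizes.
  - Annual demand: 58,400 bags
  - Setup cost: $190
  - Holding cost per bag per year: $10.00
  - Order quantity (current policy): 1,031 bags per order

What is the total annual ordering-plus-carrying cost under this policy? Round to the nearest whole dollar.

Ordering: D/Q × S = 58,400/1,031 × $190 = $10,762.37
Holding:  Q/2 × H = 1,031/2 × $10 = $5,155.00
Total = $10,762.37 + $5,155.00 = $15,917.37

$15,917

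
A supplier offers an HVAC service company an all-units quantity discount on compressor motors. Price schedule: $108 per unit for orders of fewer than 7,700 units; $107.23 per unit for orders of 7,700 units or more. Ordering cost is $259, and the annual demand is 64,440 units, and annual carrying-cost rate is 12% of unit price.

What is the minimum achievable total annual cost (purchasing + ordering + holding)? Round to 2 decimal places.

$6,961,608.99

H₁ = 12%×$108 = $12.9600;  H₂ = 12%×$107.23 = $12.8676
EOQ₁ = √(2×64,440×259/12.9600) = 1,604.87  (< 7,700, feasible at tier 1)
EOQ₂ = √(2×64,440×259/12.8676) = 1,610.62  (< 7,700 → use Q = 7,700 at tier-2 price)
TC(tier 1 (EOQ₁), Q≈1,604.9) = $6,980,319.13
TC(tier 2, Q≈7,700.0) = $6,961,608.99
Minimum at tier 2: $6,961,608.99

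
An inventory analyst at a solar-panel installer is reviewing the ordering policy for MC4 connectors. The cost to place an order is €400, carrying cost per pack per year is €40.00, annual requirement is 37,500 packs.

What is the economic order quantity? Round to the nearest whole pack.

866 packs

EOQ = √(2DS/H) = √(2 × 37,500 × 400 / 40)
    = √(750,000.00) ≈ 866.03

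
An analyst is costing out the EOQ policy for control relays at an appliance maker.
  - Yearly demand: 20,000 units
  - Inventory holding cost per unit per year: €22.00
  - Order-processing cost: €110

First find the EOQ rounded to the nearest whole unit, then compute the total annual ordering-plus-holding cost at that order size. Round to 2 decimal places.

EOQ = √(2DS/H) = √(2 × 20,000 × 110 / 22)
    = √(200,000.00) ≈ 447.21 → Q = 447 units
Annual ordering cost = (D/Q)·S = (20,000/447) × 110 = €4,921.70
Annual holding cost  = (Q/2)·H = (447/2) × 22 = €4,917.00
Total = €4,921.70 + €4,917.00 = €9,838.70

€9,838.70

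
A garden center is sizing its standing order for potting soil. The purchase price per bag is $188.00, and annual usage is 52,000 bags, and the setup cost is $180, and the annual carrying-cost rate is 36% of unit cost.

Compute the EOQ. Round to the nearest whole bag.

Carrying cost H = $188 × 36% = $67.6800/bag/yr
2DS/H = 2·52,000·180/67.68 = 276,595.74
EOQ = √276,595.74 ≈ 525.92

526 bags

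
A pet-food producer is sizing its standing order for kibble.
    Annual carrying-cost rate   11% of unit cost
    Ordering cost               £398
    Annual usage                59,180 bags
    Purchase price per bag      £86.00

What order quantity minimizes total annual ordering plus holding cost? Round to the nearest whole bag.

Carrying cost H = £86 × 11% = £9.4600/bag/yr
2DS/H = 2·59,180·398/9.46 = 4,979,627.91
EOQ = √4,979,627.91 ≈ 2,231.51

2,232 bags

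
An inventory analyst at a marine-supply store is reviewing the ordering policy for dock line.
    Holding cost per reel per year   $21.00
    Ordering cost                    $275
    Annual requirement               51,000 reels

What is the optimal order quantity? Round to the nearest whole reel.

2DS/H = 2·51,000·275/21 = 1,335,714.29
EOQ = √1,335,714.29 ≈ 1,155.73

1,156 reels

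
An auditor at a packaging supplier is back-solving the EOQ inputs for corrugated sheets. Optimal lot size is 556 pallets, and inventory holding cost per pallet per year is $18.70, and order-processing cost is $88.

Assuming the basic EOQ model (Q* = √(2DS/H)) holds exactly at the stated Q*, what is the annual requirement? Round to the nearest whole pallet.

From Q* = √(2DS/H) ⇒ Q*² = 2DS/H.
D = Q²H / (2S) = 556² × 18.7 / (2 × 88) = 32,845.70

32,846 pallets per year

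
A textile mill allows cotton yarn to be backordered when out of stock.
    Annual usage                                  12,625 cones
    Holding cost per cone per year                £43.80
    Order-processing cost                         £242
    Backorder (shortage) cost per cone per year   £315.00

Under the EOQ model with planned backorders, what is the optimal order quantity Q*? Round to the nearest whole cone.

Basic EOQ = √(2·12,625·242/43.8) = 373.509
Backorder adjustment √((H+b)/b) = √((43.8+315)/315) = 1.0673
Q* = 373.509 × 1.0673 ≈ 398.63

399 cones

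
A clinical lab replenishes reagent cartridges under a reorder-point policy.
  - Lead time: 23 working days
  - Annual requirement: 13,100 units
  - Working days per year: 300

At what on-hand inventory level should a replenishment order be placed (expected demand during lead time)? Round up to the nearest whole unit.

1,005 units

Daily demand d = 13,100 / 300 = 43.667 units/day
Demand during lead time = 43.667 × 23 = 1,004.33
Reorder point = 1,004.33 → round up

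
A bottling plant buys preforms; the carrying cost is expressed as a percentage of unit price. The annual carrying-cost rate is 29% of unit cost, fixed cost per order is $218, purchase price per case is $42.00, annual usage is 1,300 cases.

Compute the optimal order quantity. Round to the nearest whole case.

216 cases

Carrying cost H = $42 × 29% = $12.1800/case/yr
Optimal lot size Q* = (2 × 1,300 × $218 / $12.18)^½ ≈ 215.72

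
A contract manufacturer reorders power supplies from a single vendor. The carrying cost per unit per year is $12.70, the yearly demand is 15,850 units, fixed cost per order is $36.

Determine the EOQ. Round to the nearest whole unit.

Q* = √(2·D·S / H) = √(2·15,850·36 / 12.7) = √89,858.3 ≈ 299.76

300 units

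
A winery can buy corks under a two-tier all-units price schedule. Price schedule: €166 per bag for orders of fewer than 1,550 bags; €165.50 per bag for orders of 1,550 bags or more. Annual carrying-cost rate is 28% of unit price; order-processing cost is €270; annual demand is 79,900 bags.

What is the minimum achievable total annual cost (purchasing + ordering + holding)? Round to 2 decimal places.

€13,273,281.56

H₁ = 28%×€166 = €46.4800;  H₂ = 28%×€165.50 = €46.3400
EOQ₁ = √(2×79,900×270/46.4800) = 963.47  (< 1,550, feasible at tier 1)
EOQ₂ = √(2×79,900×270/46.3400) = 964.92  (< 1,550 → use Q = 1,550 at tier-2 price)
TC(tier 1 (EOQ₁), Q≈963.5) = €13,308,181.98
TC(tier 2, Q≈1,550.0) = €13,273,281.56
Minimum at tier 2: €13,273,281.56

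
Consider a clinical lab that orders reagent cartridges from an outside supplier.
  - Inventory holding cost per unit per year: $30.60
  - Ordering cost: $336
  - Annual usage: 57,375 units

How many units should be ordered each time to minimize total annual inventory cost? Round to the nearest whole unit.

Q* = √(2·D·S / H) = √(2·57,375·336 / 30.6) = √1,260,000.0 ≈ 1,122.50

1,122 units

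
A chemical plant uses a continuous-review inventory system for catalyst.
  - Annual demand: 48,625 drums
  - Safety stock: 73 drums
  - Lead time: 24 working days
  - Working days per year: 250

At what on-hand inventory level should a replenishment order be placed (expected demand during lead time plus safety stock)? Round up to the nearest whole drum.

Daily demand d = 48,625 / 250 = 194.500 drums/day
Demand during lead time = 194.500 × 24 = 4,668.00
Reorder point = 4,668.00 + 73 = 4,741.00 → round up

4,741 drums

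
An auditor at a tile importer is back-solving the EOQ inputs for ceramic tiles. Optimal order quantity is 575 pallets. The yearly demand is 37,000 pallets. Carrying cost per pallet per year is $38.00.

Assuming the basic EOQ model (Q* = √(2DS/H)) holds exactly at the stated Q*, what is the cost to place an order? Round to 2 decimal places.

Since Q* = (2DS/H)^½, squaring gives Q*²·H = 2DS.
S = Q²H / (2D) = 575² × 38 / (2 × 37,000) = 169.7804

$169.78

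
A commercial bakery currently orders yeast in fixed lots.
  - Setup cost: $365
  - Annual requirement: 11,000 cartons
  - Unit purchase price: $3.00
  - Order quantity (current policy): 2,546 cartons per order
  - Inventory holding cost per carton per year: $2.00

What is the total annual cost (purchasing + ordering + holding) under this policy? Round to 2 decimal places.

$37,122.98

Orders/yr = 11,000/2,546 = 4.321; ordering cost = 4.321 × $365 = $1,576.98
Average inventory = 2,546/2 = 1273; holding cost = 1273 × $2 = $2,546.00
Purchase cost = D·C = 11,000 × 3 = $33,000.00
Total = $1,576.98 + $2,546.00 + $33,000.00 = $37,122.98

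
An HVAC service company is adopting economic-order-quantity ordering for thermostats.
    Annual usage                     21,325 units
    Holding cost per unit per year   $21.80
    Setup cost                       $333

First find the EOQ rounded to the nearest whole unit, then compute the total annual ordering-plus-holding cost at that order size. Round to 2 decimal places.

$17,595.84

EOQ = √(2DS/H) = √(2 × 21,325 × 333 / 21.8)
    = √(651,488.53) ≈ 807.15 → Q = 807 units
Orders/yr = 21,325/807 = 26.425; ordering cost = 26.425 × $333 = $8,799.54
Average inventory = 807/2 = 403.5; holding cost = 403.5 × $21.8 = $8,796.30
Total = $8,799.54 + $8,796.30 = $17,595.84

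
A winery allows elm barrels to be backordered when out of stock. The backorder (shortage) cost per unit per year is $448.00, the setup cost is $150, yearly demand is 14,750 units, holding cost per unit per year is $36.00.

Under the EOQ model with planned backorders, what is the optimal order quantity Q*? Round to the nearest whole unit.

Q* = √(2DS/H) · √((H + b)/b)
   = √(2 × 14,750 × 150 / 36) · √((36 + 448) / 448)
   = 350.595 × 1.0394 ≈ 364.41

364 units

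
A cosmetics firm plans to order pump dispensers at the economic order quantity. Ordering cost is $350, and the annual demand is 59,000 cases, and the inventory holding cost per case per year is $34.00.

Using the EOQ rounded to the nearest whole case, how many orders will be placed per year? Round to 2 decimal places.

Q* = √(2·D·S / H) = √(2·59,000·350 / 34) = √1,214,705.9 ≈ 1,102.14 → Q = 1,102
N = D/Q = 59,000/1,102 ≈ 53.539 orders/yr

53.54 orders per year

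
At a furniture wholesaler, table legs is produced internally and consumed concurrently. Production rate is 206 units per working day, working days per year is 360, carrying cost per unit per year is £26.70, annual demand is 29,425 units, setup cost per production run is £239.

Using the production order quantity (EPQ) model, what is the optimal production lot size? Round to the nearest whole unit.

d = 29,425/360 = 81.7361 units/day;  effective holding cost H(1 − d/p) = 26.7·(1 − 81.7361/206) = 16.10605
Q* = √(2DS / H_eff) = √(2·29,425·239 / 16.10605) ≈ 934.50

934 units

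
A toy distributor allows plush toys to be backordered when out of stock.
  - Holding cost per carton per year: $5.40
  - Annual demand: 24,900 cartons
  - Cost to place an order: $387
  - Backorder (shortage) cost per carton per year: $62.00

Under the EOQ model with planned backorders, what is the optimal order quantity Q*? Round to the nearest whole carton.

Q* = √(2DS/H) · √((H + b)/b)
   = √(2 × 24,900 × 387 / 5.4) · √((5.4 + 62) / 62)
   = 1,889.180 × 1.0426 ≈ 1,969.73

1,970 cartons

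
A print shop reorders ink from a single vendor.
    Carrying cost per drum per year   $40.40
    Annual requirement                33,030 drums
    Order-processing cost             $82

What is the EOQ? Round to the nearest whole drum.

EOQ = √(2DS/H) = √(2 × 33,030 × 82 / 40.4)
    = √(134,082.18) ≈ 366.17

366 drums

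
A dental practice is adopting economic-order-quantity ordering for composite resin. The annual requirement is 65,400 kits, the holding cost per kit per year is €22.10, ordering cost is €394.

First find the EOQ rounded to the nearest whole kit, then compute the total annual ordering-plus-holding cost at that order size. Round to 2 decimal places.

EOQ = √(2DS/H) = √(2 × 65,400 × 394 / 22.1)
    = √(2,331,909.50) ≈ 1,527.06 → Q = 1,527 kits
Orders/yr = 65,400/1,527 = 42.829; ordering cost = 42.829 × €394 = €16,874.66
Average inventory = 1,527/2 = 763.5; holding cost = 763.5 × €22.1 = €16,873.35
Total = €16,874.66 + €16,873.35 = €33,748.01

€33,748.01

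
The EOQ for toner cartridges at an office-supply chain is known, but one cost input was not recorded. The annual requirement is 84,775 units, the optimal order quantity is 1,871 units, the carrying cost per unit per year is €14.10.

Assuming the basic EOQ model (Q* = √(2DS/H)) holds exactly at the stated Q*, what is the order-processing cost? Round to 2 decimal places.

€291.12

Since Q* = (2DS/H)^½, squaring gives Q*²·H = 2DS.
S = Q²H / (2D) = 1,871² × 14.1 / (2 × 84,775) = 291.1179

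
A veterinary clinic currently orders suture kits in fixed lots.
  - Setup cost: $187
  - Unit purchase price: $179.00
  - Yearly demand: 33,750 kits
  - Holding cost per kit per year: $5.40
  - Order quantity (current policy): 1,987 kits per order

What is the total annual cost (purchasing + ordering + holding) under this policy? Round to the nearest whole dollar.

$6,049,791

Orders/yr = 33,750/1,987 = 16.985; ordering cost = 16.985 × $187 = $3,176.27
Average inventory = 1,987/2 = 993.5; holding cost = 993.5 × $5.4 = $5,364.90
Purchase cost = D·C = 33,750 × 179 = $6,041,250.00
Total = $3,176.27 + $5,364.90 + $6,041,250.00 = $6,049,791.17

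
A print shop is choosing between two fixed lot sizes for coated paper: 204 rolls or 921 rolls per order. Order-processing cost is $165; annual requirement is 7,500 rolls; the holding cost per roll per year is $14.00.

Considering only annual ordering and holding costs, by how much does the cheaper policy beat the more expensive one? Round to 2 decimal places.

$296.47

Annual cost at Q: ordering D·S/Q plus holding Q·H/2.
TC(204) = (7,500/204)×165 + (204/2)×14 = $7,494.18
TC(921) = (7,500/921)×165 + (921/2)×14 = $7,790.65
Cheaper: Q = 204.  Difference = $296.47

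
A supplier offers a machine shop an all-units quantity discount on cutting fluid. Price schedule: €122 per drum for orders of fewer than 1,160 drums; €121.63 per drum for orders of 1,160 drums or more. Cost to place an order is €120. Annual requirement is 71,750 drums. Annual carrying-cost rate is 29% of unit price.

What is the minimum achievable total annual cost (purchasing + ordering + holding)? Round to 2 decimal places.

€8,754,833.08

H₁ = 29%×€122 = €35.3800;  H₂ = 29%×€121.63 = €35.2727
EOQ₁ = √(2×71,750×120/35.3800) = 697.65  (< 1,160, feasible at tier 1)
EOQ₂ = √(2×71,750×120/35.2727) = 698.71  (< 1,160 → use Q = 1,160 at tier-2 price)
TC(tier 1 (EOQ₁), Q≈697.7) = €8,778,182.86
TC(tier 2, Q≈1,160.0) = €8,754,833.08
Minimum at tier 2: €8,754,833.08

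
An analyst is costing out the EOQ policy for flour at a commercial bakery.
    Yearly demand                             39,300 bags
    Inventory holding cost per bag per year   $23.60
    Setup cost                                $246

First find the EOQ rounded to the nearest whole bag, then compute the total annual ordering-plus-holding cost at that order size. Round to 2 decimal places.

Q* = √(2·D·S / H) = √(2·39,300·246 / 23.6) = √819,305.1 ≈ 905.15 → Q = 905 bags
Orders/yr = 39,300/905 = 43.425; ordering cost = 43.425 × $246 = $10,682.65
Average inventory = 905/2 = 452.5; holding cost = 452.5 × $23.6 = $10,679.00
Total = $10,682.65 + $10,679.00 = $21,361.65

$21,361.65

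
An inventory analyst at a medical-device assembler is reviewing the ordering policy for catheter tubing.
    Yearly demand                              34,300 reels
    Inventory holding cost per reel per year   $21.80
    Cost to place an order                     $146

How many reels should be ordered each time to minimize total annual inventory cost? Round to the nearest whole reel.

678 reels

Optimal lot size Q* = (2 × 34,300 × $146 / $21.8)^½ ≈ 677.81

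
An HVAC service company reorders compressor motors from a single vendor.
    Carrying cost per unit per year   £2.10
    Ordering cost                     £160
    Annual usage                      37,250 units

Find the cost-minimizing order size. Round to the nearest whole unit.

2DS/H = 2·37,250·160/2.1 = 5,676,190.48
EOQ = √5,676,190.48 ≈ 2,382.48

2,382 units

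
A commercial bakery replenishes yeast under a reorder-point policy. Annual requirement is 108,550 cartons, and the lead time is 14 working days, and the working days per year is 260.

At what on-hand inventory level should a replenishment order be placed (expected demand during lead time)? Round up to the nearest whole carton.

5,845 cartons

Daily demand d = 108,550 / 260 = 417.500 cartons/day
Demand during lead time = 417.500 × 14 = 5,845.00
Reorder point = 5,845.00 → round up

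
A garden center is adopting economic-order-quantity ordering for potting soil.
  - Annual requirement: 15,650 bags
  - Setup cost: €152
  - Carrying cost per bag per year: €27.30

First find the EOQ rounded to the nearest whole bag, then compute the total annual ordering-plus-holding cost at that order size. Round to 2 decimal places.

€11,396.61

Q* = √(2·D·S / H) = √(2·15,650·152 / 27.3) = √174,271.1 ≈ 417.46 → Q = 417 bags
Annual ordering cost = (D/Q)·S = (15,650/417) × 152 = €5,704.56
Annual holding cost  = (Q/2)·H = (417/2) × 27.3 = €5,692.05
Total = €5,704.56 + €5,692.05 = €11,396.61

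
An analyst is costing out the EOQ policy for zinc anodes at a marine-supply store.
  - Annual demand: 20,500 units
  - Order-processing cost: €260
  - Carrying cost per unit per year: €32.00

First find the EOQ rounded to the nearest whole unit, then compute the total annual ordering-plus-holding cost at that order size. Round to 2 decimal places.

Q* = √(2·D·S / H) = √(2·20,500·260 / 32) = √333,125.0 ≈ 577.17 → Q = 577 units
Annual ordering cost = (D/Q)·S = (20,500/577) × 260 = €9,237.44
Annual holding cost  = (Q/2)·H = (577/2) × 32 = €9,232.00
Total = €9,237.44 + €9,232.00 = €18,469.44

€18,469.44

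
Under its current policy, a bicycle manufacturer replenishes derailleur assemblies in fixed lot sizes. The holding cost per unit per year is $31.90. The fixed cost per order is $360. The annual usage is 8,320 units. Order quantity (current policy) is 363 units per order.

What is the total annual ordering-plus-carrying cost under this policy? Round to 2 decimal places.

Annual ordering cost = (D/Q)·S = (8,320/363) × 360 = $8,251.24
Annual holding cost  = (Q/2)·H = (363/2) × 31.9 = $5,789.85
Total = $8,251.24 + $5,789.85 = $14,041.09

$14,041.09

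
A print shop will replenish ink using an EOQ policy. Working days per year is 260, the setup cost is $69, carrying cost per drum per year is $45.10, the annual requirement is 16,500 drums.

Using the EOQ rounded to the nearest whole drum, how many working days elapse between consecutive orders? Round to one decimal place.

3.5 days

2DS/H = 2·16,500·69/45.1 = 50,487.80
EOQ = √50,487.80 ≈ 224.69 → Q = 225 drums
Days between orders = 260 / (D/Q) = 260 / 73.333 ≈ 3.545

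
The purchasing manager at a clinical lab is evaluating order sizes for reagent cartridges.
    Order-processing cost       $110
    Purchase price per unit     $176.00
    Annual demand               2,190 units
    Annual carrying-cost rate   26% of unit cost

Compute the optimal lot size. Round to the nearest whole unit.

103 units

H = i·C = 0.26 × $176 = $45.7600 per unit-year
EOQ = √(2DS/H) = √(2 × 2,190 × 110 / 45.76)
    = √(10,528.85) ≈ 102.61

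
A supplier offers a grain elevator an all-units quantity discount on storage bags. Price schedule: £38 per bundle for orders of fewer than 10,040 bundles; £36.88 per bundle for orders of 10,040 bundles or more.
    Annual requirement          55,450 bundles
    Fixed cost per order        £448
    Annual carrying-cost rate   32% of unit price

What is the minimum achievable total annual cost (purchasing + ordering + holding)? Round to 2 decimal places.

H₁ = 32%×£38 = £12.1600;  H₂ = 32%×£36.88 = £11.8016
EOQ₁ = √(2×55,450×448/12.1600) = 2,021.33  (< 10,040, feasible at tier 1)
EOQ₂ = √(2×55,450×448/11.8016) = 2,051.80  (< 10,040 → use Q = 10,040 at tier-2 price)
TC(tier 1 (EOQ₁), Q≈2,021.3) = £2,131,679.42
TC(tier 2, Q≈10,040.0) = £2,106,714.29
Minimum at tier 2: £2,106,714.29

£2,106,714.29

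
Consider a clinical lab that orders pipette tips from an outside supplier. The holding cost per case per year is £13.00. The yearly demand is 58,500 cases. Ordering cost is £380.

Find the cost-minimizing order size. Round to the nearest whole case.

EOQ = √(2DS/H) = √(2 × 58,500 × 380 / 13)
    = √(3,420,000.00) ≈ 1,849.32

1,849 cases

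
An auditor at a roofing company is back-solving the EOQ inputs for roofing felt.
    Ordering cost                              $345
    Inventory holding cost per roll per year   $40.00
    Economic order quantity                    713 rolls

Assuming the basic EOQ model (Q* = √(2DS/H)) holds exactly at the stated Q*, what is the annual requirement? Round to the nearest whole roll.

29,471 rolls per year

From Q* = √(2DS/H) ⇒ Q*² = 2DS/H.
D = Q²H / (2S) = 713² × 40 / (2 × 345) = 29,470.67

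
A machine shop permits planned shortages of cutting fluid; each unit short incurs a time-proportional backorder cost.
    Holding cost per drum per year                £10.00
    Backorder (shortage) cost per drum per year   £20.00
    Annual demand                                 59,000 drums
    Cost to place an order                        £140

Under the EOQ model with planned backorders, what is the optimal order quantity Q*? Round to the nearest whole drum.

Q* = √(2DS/H) · √((H + b)/b)
   = √(2 × 59,000 × 140 / 10) · √((10 + 20) / 20)
   = 1,285.302 × 1.2247 ≈ 1,574.17

1,574 drums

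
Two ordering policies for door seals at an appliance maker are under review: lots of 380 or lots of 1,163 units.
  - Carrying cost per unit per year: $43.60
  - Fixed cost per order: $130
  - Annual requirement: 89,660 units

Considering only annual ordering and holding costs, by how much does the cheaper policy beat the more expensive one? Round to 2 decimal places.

$3,581.57

TC(Q) = (D/Q)S + (Q/2)H
TC(380) = (89,660/380)×130 + (380/2)×43.6 = $38,957.16
TC(1,163) = (89,660/1,163)×130 + (1,163/2)×43.6 = $35,375.58
|ΔTC| = |$38,957.16 − $35,375.58| = $3,581.57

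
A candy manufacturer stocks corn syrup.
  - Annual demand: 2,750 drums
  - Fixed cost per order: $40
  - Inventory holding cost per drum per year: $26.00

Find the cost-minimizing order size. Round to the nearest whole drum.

92 drums

EOQ = √(2DS/H) = √(2 × 2,750 × 40 / 26)
    = √(8,461.54) ≈ 91.99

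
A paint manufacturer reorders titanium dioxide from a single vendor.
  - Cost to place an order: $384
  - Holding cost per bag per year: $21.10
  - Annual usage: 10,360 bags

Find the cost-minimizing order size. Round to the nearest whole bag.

614 bags

2DS/H = 2·10,360·384/21.1 = 377,084.36
EOQ = √377,084.36 ≈ 614.07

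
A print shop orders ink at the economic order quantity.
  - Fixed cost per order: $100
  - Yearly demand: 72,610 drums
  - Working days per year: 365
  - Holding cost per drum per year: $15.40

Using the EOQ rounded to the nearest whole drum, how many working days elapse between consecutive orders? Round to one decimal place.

Q* = √(2·D·S / H) = √(2·72,610·100 / 15.4) = √942,987.0 ≈ 971.08 → Q = 971 drums
T = Q/D × 365 days = 971/72,610 × 365 = 4.881 days

4.9 days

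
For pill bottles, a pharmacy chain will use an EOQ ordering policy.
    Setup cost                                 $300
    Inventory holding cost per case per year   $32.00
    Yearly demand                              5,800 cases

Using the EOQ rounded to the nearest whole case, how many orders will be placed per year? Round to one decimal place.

17.6 orders per year

Optimal lot size Q* = (2 × 5,800 × $300 / $32)^½ ≈ 329.77 → Q = 330
N = D/Q = 5,800/330 ≈ 17.576 orders/yr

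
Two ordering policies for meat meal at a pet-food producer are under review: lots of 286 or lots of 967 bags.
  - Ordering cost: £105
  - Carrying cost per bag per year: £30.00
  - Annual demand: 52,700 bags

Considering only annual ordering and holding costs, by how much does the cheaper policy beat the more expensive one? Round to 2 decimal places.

TC(Q) = (D/Q)S + (Q/2)H
TC(286) = (52,700/286)×105 + (286/2)×30 = £23,637.90
TC(967) = (52,700/967)×105 + (967/2)×30 = £20,227.34
Cheaper: Q = 967.  Difference = £3,410.56

£3,410.56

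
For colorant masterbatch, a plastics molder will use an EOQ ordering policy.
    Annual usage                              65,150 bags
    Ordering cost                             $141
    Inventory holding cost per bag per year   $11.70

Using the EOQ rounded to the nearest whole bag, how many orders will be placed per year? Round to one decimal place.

52.0 orders per year

2DS/H = 2·65,150·141/11.7 = 1,570,282.05
EOQ = √1,570,282.05 ≈ 1,253.11 → Q = 1,253
N = D/Q = 65,150/1,253 ≈ 51.995 orders/yr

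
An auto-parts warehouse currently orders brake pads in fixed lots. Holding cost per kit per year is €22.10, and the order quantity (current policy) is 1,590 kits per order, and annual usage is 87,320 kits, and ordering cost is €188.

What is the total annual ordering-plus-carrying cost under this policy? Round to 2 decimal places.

€27,894.13

Annual ordering cost = (D/Q)·S = (87,320/1,590) × 188 = €10,324.63
Annual holding cost  = (Q/2)·H = (1,590/2) × 22.1 = €17,569.50
Total = €10,324.63 + €17,569.50 = €27,894.13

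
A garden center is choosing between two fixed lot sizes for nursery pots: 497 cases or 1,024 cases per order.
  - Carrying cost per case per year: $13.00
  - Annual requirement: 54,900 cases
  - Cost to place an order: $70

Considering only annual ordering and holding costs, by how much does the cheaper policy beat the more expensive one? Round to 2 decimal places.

For each Q, cost = (D/Q)·S + (Q/2)·H.
TC(497) = (54,900/497)×70 + (497/2)×13 = $10,962.89
TC(1,024) = (54,900/1,024)×70 + (1,024/2)×13 = $10,408.93
|ΔTC| = |$10,962.89 − $10,408.93| = $553.96

$553.96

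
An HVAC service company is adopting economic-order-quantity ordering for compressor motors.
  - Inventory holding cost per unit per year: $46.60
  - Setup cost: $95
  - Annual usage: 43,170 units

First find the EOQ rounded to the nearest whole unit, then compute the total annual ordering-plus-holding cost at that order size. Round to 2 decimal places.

$19,550.64

2DS/H = 2·43,170·95/46.6 = 176,015.02
EOQ = √176,015.02 ≈ 419.54 → Q = 420 units
Ordering: D/Q × S = 43,170/420 × $95 = $9,764.64
Holding:  Q/2 × H = 420/2 × $46.6 = $9,786.00
Total = $9,764.64 + $9,786.00 = $19,550.64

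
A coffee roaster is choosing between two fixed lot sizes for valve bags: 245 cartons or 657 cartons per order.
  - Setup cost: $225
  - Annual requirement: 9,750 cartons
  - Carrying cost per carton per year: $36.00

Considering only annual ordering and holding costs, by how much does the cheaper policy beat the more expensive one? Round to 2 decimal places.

TC(Q) = (D/Q)S + (Q/2)H
TC(245) = (9,750/245)×225 + (245/2)×36 = $13,364.08
TC(657) = (9,750/657)×225 + (657/2)×36 = $15,165.04
Lots of 245 are cheaper by $1,800.96.

$1,800.96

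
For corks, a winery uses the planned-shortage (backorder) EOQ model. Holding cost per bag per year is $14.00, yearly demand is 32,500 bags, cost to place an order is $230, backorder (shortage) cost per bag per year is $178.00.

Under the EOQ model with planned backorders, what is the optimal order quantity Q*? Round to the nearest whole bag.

Q* = √(2DS/H) · √((H + b)/b)
   = √(2 × 32,500 × 230 / 14) · √((14 + 178) / 178)
   = 1,033.372 × 1.0386 ≈ 1,073.24

1,073 bags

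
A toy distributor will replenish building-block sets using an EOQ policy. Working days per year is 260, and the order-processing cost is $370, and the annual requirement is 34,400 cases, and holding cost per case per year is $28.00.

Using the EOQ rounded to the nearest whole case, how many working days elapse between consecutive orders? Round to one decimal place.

7.2 days

Q* = √(2·D·S / H) = √(2·34,400·370 / 28) = √909,142.9 ≈ 953.49 → Q = 953 cases
T = Q/D × 260 days = 953/34,400 × 260 = 7.203 days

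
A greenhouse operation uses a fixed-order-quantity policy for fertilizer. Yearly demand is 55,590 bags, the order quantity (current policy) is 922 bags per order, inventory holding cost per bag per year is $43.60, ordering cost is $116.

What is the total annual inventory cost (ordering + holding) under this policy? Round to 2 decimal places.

$27,093.57

Orders/yr = 55,590/922 = 60.293; ordering cost = 60.293 × $116 = $6,993.97
Average inventory = 922/2 = 461; holding cost = 461 × $43.6 = $20,099.60
Total = $6,993.97 + $20,099.60 = $27,093.57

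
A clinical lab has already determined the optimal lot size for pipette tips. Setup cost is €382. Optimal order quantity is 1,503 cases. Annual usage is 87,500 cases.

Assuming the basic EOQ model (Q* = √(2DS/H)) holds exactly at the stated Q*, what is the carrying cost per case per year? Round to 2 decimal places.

€29.59

EOQ relation: Q² = 2DS/H, so rearrange for the unknown.
H = 2DS / Q² = 2 × 87,500 × 382 / 1,503² = 29.5926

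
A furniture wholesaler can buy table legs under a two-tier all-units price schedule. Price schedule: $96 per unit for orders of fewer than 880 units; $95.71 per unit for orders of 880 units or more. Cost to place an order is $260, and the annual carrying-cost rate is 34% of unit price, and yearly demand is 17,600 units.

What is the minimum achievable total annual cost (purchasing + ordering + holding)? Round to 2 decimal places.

$1,704,014.22

H₁ = 34%×$96 = $32.6400;  H₂ = 34%×$95.71 = $32.5414
EOQ₁ = √(2×17,600×260/32.6400) = 529.52  (< 880, feasible at tier 1)
EOQ₂ = √(2×17,600×260/32.5414) = 530.32  (< 880 → use Q = 880 at tier-2 price)
TC(tier 1 (EOQ₁), Q≈529.5) = $1,706,883.56
TC(tier 2, Q≈880.0) = $1,704,014.22
Minimum at tier 2: $1,704,014.22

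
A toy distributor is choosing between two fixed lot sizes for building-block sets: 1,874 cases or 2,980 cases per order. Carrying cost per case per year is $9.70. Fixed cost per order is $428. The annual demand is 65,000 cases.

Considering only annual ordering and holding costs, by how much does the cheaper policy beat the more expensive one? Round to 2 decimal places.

For each Q, cost = (D/Q)·S + (Q/2)·H.
TC(1,874) = (65,000/1,874)×428 + (1,874/2)×9.7 = $23,934.15
TC(2,980) = (65,000/2,980)×428 + (2,980/2)×9.7 = $23,788.57
Lots of 2,980 are cheaper by $145.58.

$145.58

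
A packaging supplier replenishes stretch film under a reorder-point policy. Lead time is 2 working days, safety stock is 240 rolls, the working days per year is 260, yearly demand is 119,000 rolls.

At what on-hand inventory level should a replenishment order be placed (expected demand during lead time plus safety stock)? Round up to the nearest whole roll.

1,156 rolls

Daily demand d = 119,000 / 260 = 457.692 rolls/day
Demand during lead time = 457.692 × 2 = 915.38
Reorder point = 915.38 + 240 = 1,155.38 → round up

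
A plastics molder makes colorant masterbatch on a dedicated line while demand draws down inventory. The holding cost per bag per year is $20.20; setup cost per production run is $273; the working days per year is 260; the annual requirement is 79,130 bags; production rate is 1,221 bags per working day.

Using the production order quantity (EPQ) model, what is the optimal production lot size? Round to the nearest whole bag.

Daily demand d = 79,130/260 = 304.346; p = 1221; 1 − d/p = 0.75074
EPQ = √(2DS / (H(1 − d/p)))
    = √(2 × 79,130 × 273 / (20.2 × 0.75074)) ≈ 1,687.90

1,688 bags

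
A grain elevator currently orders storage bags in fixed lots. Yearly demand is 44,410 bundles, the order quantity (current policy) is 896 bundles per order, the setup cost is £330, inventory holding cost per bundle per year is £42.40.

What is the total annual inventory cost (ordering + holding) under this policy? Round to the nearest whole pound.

£35,352

Annual ordering cost = (D/Q)·S = (44,410/896) × 330 = £16,356.36
Annual holding cost  = (Q/2)·H = (896/2) × 42.4 = £18,995.20
Total = £16,356.36 + £18,995.20 = £35,351.56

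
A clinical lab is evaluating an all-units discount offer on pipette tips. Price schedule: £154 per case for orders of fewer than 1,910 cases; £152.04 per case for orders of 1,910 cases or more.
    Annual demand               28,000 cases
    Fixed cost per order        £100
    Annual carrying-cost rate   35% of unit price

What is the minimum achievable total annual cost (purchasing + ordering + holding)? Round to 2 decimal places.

£4,309,405.34

H₁ = 35%×£154 = £53.9000;  H₂ = 35%×£152.04 = £53.2140
EOQ₁ = √(2×28,000×100/53.9000) = 322.33  (< 1,910, feasible at tier 1)
EOQ₂ = √(2×28,000×100/53.2140) = 324.40  (< 1,910 → use Q = 1,910 at tier-2 price)
TC(tier 1 (EOQ₁), Q≈322.3) = £4,329,373.54
TC(tier 2, Q≈1,910.0) = £4,309,405.34
Minimum at tier 2: £4,309,405.34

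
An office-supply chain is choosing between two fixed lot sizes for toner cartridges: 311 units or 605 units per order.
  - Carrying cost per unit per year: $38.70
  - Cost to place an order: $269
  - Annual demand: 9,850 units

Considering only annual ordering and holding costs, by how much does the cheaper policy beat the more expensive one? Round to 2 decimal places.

$1,548.71

Annual cost at Q: ordering D·S/Q plus holding Q·H/2.
TC(311) = (9,850/311)×269 + (311/2)×38.7 = $14,537.62
TC(605) = (9,850/605)×269 + (605/2)×38.7 = $16,086.34
Lots of 311 are cheaper by $1,548.71.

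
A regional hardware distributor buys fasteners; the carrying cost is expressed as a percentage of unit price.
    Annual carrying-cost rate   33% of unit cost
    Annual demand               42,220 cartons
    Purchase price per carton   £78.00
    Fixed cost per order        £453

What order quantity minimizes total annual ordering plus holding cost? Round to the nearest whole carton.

1,219 cartons

H = i·C = 0.33 × £78 = £25.7400 per carton-year
Q* = √(2·D·S / H) = √(2·42,220·453 / 25.74) = √1,486,065.3 ≈ 1,219.04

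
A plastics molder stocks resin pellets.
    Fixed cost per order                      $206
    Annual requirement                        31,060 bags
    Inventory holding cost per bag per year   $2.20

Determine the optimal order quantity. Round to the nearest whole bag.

Optimal lot size Q* = (2 × 31,060 × $206 / $2.2)^½ ≈ 2,411.78

2,412 bags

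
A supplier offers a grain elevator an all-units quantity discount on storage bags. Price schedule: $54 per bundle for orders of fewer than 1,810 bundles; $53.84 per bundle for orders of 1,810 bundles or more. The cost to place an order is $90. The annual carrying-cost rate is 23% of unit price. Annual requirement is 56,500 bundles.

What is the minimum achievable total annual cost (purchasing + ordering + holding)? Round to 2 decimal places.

H₁ = 23%×$54 = $12.4200;  H₂ = 23%×$53.84 = $12.3832
EOQ₁ = √(2×56,500×90/12.4200) = 904.90  (< 1,810, feasible at tier 1)
EOQ₂ = √(2×56,500×90/12.3832) = 906.24  (< 1,810 → use Q = 1,810 at tier-2 price)
TC(tier 1 (EOQ₁), Q≈904.9) = $3,062,238.83
TC(tier 2, Q≈1,810.0) = $3,055,976.19
Minimum at tier 2: $3,055,976.19

$3,055,976.19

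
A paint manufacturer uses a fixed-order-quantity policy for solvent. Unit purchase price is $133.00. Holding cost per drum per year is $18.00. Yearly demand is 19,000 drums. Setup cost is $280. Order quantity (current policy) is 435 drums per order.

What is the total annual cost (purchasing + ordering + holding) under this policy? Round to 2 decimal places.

Ordering: D/Q × S = 19,000/435 × $280 = $12,229.89
Holding:  Q/2 × H = 435/2 × $18 = $3,915.00
Purchase cost = D·C = 19,000 × 133 = $2,527,000.00
Total = $12,229.89 + $3,915.00 + $2,527,000.00 = $2,543,144.89

$2,543,144.89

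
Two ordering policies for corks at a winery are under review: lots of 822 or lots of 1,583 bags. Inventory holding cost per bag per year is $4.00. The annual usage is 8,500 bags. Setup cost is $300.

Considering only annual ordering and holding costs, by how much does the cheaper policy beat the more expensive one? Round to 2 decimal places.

Annual cost at Q: ordering D·S/Q plus holding Q·H/2.
TC(822) = (8,500/822)×300 + (822/2)×4 = $4,746.19
TC(1,583) = (8,500/1,583)×300 + (1,583/2)×4 = $4,776.87
|ΔTC| = |$4,746.19 − $4,776.87| = $30.68

$30.68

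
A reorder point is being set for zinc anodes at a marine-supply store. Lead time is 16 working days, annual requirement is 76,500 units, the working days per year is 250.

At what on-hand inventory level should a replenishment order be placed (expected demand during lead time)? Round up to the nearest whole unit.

4,896 units

Daily demand d = 76,500 / 250 = 306.000 units/day
Demand during lead time = 306.000 × 16 = 4,896.00
Reorder point = 4,896.00 → round up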